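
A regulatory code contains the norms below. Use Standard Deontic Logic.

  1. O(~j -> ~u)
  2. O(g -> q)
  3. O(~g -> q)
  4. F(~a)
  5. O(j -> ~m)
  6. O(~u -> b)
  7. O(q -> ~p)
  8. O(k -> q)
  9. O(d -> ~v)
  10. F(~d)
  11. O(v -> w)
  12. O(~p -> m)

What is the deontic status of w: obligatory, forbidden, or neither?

Premise 11 is O(v -> w), but O(v) is not derivable from the premises, so it does not yield O(w).
No premise or chain of K-axiom applications forces O(w), and none forces O(~w). So w is neither obligatory nor forbidden under these norms.

Neither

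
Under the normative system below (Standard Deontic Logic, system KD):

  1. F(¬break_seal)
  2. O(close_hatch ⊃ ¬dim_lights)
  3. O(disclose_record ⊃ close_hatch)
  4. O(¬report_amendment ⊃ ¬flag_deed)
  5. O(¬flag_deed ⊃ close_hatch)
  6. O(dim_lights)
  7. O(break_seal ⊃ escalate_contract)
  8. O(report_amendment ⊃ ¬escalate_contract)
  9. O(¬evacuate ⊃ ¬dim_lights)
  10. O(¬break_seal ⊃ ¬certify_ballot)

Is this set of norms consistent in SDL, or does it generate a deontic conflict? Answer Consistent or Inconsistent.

Inconsistent

F(¬break_seal) at premise 1 means O(break_seal).
Applying K to premise 7 (O(break_seal ⊃ escalate_contract)) and O(break_seal) yields O(escalate_contract).
Premise 8 is O(report_amendment ⊃ ¬escalate_contract); contrapositively O(escalate_contract ⊃ ¬report_amendment). Since O(escalate_contract) holds, K gives O(¬report_amendment).
From O(¬report_amendment) and premise 4, O(¬report_amendment ⊃ ¬flag_deed), we obtain O(¬flag_deed).
From O(¬flag_deed) and premise 5, O(¬flag_deed ⊃ close_hatch), we obtain O(close_hatch).
From O(close_hatch) and premise 2, O(close_hatch ⊃ ¬dim_lights), we obtain O(¬dim_lights).
However, premise 6 gives O(dim_lights).
We now have both O(¬dim_lights) and O(dim_lights) — dim_lights is simultaneously obligatory and forbidden, violating the D-axiom.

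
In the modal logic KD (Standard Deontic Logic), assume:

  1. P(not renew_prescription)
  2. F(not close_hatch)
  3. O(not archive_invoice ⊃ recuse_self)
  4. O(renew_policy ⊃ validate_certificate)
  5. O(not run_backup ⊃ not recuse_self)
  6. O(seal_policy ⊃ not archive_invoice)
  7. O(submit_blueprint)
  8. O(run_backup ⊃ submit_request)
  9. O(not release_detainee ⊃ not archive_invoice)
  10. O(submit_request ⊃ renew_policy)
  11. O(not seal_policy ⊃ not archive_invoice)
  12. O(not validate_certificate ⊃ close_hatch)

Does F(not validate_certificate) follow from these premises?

Premises 11 and 6 cover both cases: O(not seal_policy ⊃ not archive_invoice) and O(seal_policy ⊃ not archive_invoice). Since not seal_policy ∨ seal_policy is a tautology, O(not archive_invoice) follows.
From O(not archive_invoice) and premise 3, O(not archive_invoice ⊃ recuse_self), we obtain O(recuse_self).
Premise 5 is O(not run_backup ⊃ not recuse_self); contrapositively O(recuse_self ⊃ run_backup). Since O(recuse_self) holds, K gives O(run_backup).
Applying K to premise 8 (O(run_backup ⊃ submit_request)) and O(run_backup) yields O(submit_request).
Premise 10 is O(submit_request ⊃ renew_policy); since O(submit_request), deontic closure gives O(renew_policy).
Premise 4 is O(renew_policy ⊃ validate_certificate); since O(renew_policy), deontic closure gives O(validate_certificate).
Premises 1, 2, 7, 9, 12 do not contribute to this derivation.
So O(validate_certificate) holds, i.e. F(not validate_certificate). The claim follows.

Yes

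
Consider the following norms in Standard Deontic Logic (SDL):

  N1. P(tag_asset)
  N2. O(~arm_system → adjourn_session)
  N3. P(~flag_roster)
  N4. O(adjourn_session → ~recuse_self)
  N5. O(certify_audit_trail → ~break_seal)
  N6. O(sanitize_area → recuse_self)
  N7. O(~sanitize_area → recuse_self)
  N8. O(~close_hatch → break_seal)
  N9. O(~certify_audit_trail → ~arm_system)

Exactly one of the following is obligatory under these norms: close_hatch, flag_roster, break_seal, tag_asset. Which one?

Premises 6 and 7 cover both cases: O(sanitize_area → recuse_self) and O(~sanitize_area → recuse_self). Since sanitize_area ∨ ~sanitize_area is a tautology, O(recuse_self) follows.
Premise 4, O(adjourn_session → ~recuse_self), contraposes to O(recuse_self → ~adjourn_session); with O(recuse_self) we get O(~adjourn_session).
Premise 2 is O(~arm_system → adjourn_session); contrapositively O(~adjourn_session → arm_system). Since O(~adjourn_session) holds, K gives O(arm_system).
The contrapositive of premise 9 (O(~certify_audit_trail → ~arm_system)) is O(arm_system → certify_audit_trail), and O(arm_system) is already established, so O(certify_audit_trail).
With premise 5, O(certify_audit_trail → ~break_seal), the K-axiom yields O(~break_seal).
Premise 8 is O(~close_hatch → break_seal); contrapositively O(~break_seal → close_hatch). Since O(~break_seal) holds, K gives O(close_hatch).
So O(close_hatch) holds — close_hatch is obligatory. None of the other listed options is made obligatory by any chain of premises.

close_hatch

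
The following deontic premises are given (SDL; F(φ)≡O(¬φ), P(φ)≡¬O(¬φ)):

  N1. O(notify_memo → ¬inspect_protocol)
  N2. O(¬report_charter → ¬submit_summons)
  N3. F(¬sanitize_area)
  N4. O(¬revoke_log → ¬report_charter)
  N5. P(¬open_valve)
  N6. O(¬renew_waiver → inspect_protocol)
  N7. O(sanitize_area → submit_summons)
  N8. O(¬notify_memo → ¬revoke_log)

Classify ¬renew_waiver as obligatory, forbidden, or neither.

Forbidden

Premise 3 is F(¬sanitize_area), i.e. O(sanitize_area).
Applying K to premise 7 (O(sanitize_area → submit_summons)) and O(sanitize_area) yields O(submit_summons).
Premise 2 is O(¬report_charter → ¬submit_summons); contrapositively O(submit_summons → report_charter). Since O(submit_summons) holds, K gives O(report_charter).
Premise 4 is O(¬revoke_log → ¬report_charter); contrapositively O(report_charter → revoke_log). Since O(report_charter) holds, K gives O(revoke_log).
Premise 8, O(¬notify_memo → ¬revoke_log), contraposes to O(revoke_log → notify_memo); with O(revoke_log) we get O(notify_memo).
With premise 1, O(notify_memo → ¬inspect_protocol), the K-axiom yields O(¬inspect_protocol).
Premise 6, O(¬renew_waiver → inspect_protocol), contraposes to O(¬inspect_protocol → renew_waiver); with O(¬inspect_protocol) we get O(renew_waiver).
Premise 5 does not contribute to this derivation.
Thus O(renew_waiver), which is F(¬renew_waiver): ¬renew_waiver is forbidden.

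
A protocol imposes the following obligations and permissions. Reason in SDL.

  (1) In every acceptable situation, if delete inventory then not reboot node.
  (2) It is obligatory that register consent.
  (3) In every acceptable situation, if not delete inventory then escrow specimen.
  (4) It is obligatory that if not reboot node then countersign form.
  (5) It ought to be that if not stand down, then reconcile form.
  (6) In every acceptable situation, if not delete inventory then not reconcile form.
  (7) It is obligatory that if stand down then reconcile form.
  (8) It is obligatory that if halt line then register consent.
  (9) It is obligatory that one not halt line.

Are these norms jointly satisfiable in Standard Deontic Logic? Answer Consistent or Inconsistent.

Consistent

Premise 8 is O(halt_line → register_consent); even if O(register_consent) held, inferring O(halt_line) would be affirming the consequent — invalid.
So O(halt_line) is not derivable, and the apparent clash with O(¬halt_line) does not arise.
A world satisfying every obligation exists (e.g. countersign_form=true, delete_inventory=true, escrow_specimen=false, halt_line=false, reboot_node=false, reconcile_form=true, register_consent=true, stand_down=false); no atom is both obligatory and forbidden, so the set is consistent.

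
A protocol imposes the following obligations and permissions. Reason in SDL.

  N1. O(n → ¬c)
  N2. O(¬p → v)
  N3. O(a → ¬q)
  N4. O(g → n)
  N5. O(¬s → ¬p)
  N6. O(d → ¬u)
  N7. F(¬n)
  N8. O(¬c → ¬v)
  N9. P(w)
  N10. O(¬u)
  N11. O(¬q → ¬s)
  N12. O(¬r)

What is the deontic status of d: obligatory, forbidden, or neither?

Neither

Premise 6 is O(d → ¬u); even if O(¬u) held, inferring O(d) would be affirming the consequent — invalid.
No premise or chain of K-axiom applications forces O(d), and none forces O(¬d). So d is neither obligatory nor forbidden under these norms.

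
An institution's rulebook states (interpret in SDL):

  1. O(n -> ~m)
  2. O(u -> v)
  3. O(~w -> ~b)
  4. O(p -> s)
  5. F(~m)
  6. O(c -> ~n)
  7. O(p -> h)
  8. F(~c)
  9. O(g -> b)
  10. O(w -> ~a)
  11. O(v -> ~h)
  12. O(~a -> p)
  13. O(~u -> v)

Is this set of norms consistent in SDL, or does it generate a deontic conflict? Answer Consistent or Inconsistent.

Consistent

Premise 1 is O(n -> ~m), but O(n) is not derivable from the premises, so it does not yield O(~m).
So O(~m) is not derivable, and the apparent clash with O(m) does not arise.
A world satisfying every obligation exists (e.g. a=true, b=false, c=true, g=false, h=false, m=true, n=false, p=false, s=false, u=false, v=true, w=false); no atom is both obligatory and forbidden, so the set is consistent.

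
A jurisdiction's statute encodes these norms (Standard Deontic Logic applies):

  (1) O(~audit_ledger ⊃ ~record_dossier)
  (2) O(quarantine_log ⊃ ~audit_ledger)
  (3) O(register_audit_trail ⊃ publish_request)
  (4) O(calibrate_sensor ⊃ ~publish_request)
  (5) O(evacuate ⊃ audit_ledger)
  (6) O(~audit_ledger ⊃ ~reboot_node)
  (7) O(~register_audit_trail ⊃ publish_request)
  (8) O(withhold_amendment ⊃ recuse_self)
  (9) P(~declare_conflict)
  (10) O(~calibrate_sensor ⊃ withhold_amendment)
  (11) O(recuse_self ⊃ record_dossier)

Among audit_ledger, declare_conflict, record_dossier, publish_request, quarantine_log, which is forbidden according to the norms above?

quarantine_log

By case analysis on register_audit_trail: premise 3 gives O(register_audit_trail ⊃ publish_request) and premise 7 gives O(~register_audit_trail ⊃ publish_request), so O(publish_request) either way.
Premise 4 is O(calibrate_sensor ⊃ ~publish_request); contrapositively O(publish_request ⊃ ~calibrate_sensor). Since O(publish_request) holds, K gives O(~calibrate_sensor).
With premise 10, O(~calibrate_sensor ⊃ withhold_amendment), the K-axiom yields O(withhold_amendment).
From O(withhold_amendment) and premise 8, O(withhold_amendment ⊃ recuse_self), we obtain O(recuse_self).
Premise 11 is O(recuse_self ⊃ record_dossier); since O(recuse_self), deontic closure gives O(record_dossier).
The contrapositive of premise 1 (O(~audit_ledger ⊃ ~record_dossier)) is O(record_dossier ⊃ audit_ledger), and O(record_dossier) is already established, so O(audit_ledger).
The contrapositive of premise 2 (O(quarantine_log ⊃ ~audit_ledger)) is O(audit_ledger ⊃ ~quarantine_log), and O(audit_ledger) is already established, so O(~quarantine_log).
So O(~quarantine_log) holds, i.e. quarantine_log is forbidden. None of the other listed options is forbidden under the premises.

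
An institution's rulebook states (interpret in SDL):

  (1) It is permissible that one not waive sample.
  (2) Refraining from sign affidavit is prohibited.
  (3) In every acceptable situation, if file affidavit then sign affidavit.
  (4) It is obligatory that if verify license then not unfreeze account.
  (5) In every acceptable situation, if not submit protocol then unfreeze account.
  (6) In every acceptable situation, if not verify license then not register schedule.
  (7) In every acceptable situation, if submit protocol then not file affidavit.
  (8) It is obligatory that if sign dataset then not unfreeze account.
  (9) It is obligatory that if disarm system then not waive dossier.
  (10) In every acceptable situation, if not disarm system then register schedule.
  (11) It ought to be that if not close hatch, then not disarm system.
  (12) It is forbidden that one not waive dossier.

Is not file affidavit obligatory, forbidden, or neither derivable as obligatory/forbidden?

Premise 12, F(¬waive_dossier), is equivalent to O(waive_dossier).
The contrapositive of premise 9 (O(disarm_system → ¬waive_dossier)) is O(waive_dossier → ¬disarm_system), and O(waive_dossier) is already established, so O(¬disarm_system).
From O(¬disarm_system) and premise 10, O(¬disarm_system → register_schedule), we obtain O(register_schedule).
Premise 6 is O(¬verify_license → ¬register_schedule); contrapositively O(register_schedule → verify_license). Since O(register_schedule) holds, K gives O(verify_license).
From O(verify_license) and premise 4, O(verify_license → ¬unfreeze_account), we obtain O(¬unfreeze_account).
Premise 5, O(¬submit_protocol → unfreeze_account), contraposes to O(¬unfreeze_account → submit_protocol); with O(¬unfreeze_account) we get O(submit_protocol).
From O(submit_protocol) and premise 7, O(submit_protocol → ¬file_affidavit), we obtain O(¬file_affidavit).
Premises 1, 2, 3, 8, 11 do not contribute to this derivation.
Hence ¬file_affidavit is obligatory.

Obligatory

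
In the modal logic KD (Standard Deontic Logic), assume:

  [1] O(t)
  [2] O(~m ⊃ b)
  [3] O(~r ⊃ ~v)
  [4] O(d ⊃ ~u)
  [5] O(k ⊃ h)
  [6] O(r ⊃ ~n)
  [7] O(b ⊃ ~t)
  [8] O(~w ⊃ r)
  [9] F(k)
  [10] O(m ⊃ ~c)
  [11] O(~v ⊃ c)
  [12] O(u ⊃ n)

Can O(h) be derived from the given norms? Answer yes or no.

Premise 5 is O(k ⊃ h), but O(k) is not derivable from the premises, so it does not yield O(h).
No other premise forces O(h). An ideal world satisfying every premise can still have h false, so O(h) is not derivable.

No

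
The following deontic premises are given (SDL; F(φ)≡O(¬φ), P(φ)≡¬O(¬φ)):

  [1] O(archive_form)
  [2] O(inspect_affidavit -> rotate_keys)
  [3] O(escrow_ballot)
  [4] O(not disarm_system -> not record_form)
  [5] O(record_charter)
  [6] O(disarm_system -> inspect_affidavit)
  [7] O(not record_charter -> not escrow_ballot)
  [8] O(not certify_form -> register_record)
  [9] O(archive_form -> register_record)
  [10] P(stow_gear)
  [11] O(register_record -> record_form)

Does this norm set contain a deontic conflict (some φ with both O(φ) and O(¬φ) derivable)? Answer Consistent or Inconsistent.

Consistent

Premise 7 is O(not record_charter -> not escrow_ballot), but O(not record_charter) is not derivable from the premises, so it does not yield O(not escrow_ballot).
So O(not escrow_ballot) is not derivable, and the apparent clash with O(escrow_ballot) does not arise.
A world satisfying every obligation exists (e.g. archive_form=true, certify_form=false, disarm_system=true, escrow_ballot=true, inspect_affidavit=true, record_charter=true, record_form=true, register_record=true, rotate_keys=true, stow_gear=false); no atom is both obligatory and forbidden, so the set is consistent.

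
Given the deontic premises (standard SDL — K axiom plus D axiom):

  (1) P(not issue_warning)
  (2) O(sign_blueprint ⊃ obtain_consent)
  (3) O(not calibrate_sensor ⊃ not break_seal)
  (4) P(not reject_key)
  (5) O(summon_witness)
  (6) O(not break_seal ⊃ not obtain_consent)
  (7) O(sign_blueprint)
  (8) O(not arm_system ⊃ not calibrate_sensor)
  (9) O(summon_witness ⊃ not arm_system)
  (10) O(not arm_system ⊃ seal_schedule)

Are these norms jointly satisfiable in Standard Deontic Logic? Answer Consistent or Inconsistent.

Inconsistent

Premise 7 states O(sign_blueprint) outright.
Applying K to premise 2 (O(sign_blueprint ⊃ obtain_consent)) and O(sign_blueprint) yields O(obtain_consent).
The contrapositive of premise 6 (O(not break_seal ⊃ not obtain_consent)) is O(obtain_consent ⊃ break_seal), and O(obtain_consent) is already established, so O(break_seal).
Premise 3 is O(not calibrate_sensor ⊃ not break_seal); contrapositively O(break_seal ⊃ calibrate_sensor). Since O(break_seal) holds, K gives O(calibrate_sensor).
The contrapositive of premise 8 (O(not arm_system ⊃ not calibrate_sensor)) is O(calibrate_sensor ⊃ arm_system), and O(calibrate_sensor) is already established, so O(arm_system).
The contrapositive of premise 9 (O(summon_witness ⊃ not arm_system)) is O(arm_system ⊃ not summon_witness), and O(arm_system) is already established, so O(not summon_witness).
But premise 5 directly asserts O(summon_witness).
We now have both O(not summon_witness) and O(summon_witness) — summon_witness is simultaneously obligatory and forbidden, violating the D-axiom.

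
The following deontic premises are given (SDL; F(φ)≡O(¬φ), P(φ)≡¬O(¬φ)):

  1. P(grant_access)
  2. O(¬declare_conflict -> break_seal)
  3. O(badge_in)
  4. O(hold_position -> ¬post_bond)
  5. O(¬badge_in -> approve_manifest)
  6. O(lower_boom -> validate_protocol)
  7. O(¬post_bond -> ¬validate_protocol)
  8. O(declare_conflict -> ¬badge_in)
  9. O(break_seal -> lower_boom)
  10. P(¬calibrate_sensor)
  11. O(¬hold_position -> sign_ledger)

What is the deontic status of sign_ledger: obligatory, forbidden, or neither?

Obligatory

Premise 3 states O(badge_in) outright.
Premise 8 is O(declare_conflict -> ¬badge_in); contrapositively O(badge_in -> ¬declare_conflict). Since O(badge_in) holds, K gives O(¬declare_conflict).
From O(¬declare_conflict) and premise 2, O(¬declare_conflict -> break_seal), we obtain O(break_seal).
Applying K to premise 9 (O(break_seal -> lower_boom)) and O(break_seal) yields O(lower_boom).
Applying K to premise 6 (O(lower_boom -> validate_protocol)) and O(lower_boom) yields O(validate_protocol).
Premise 7 is O(¬post_bond -> ¬validate_protocol); contrapositively O(validate_protocol -> post_bond). Since O(validate_protocol) holds, K gives O(post_bond).
Premise 4, O(hold_position -> ¬post_bond), contraposes to O(post_bond -> ¬hold_position); with O(post_bond) we get O(¬hold_position).
Premise 11 is O(¬hold_position -> sign_ledger); since O(¬hold_position), deontic closure gives O(sign_ledger).
Premises 1, 5, 10 do not contribute to this derivation.
Hence sign_ledger is obligatory.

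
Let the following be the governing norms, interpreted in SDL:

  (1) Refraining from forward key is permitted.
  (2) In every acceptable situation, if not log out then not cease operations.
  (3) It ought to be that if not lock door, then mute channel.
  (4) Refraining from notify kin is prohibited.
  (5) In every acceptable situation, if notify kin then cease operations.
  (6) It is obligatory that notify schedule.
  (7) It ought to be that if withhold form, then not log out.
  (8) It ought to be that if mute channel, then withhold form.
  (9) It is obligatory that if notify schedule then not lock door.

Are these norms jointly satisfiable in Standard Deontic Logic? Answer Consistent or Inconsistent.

Inconsistent

F(¬notify_kin) at premise 4 means O(notify_kin).
Applying K to premise 5 (O(notify_kin → cease_operations)) and O(notify_kin) yields O(cease_operations).
Premise 2 is O(¬log_out → ¬cease_operations); contrapositively O(cease_operations → log_out). Since O(cease_operations) holds, K gives O(log_out).
The contrapositive of premise 7 (O(withhold_form → ¬log_out)) is O(log_out → ¬withhold_form), and O(log_out) is already established, so O(¬withhold_form).
Premise 8 is O(mute_channel → withhold_form); contrapositively O(¬withhold_form → ¬mute_channel). Since O(¬withhold_form) holds, K gives O(¬mute_channel).
Premise 3, O(¬lock_door → mute_channel), contraposes to O(¬mute_channel → lock_door); with O(¬mute_channel) we get O(lock_door).
Premise 9, O(notify_schedule → ¬lock_door), contraposes to O(lock_door → ¬notify_schedule); with O(lock_door) we get O(¬notify_schedule).
However, premise 6 gives O(notify_schedule).
We now have both O(¬notify_schedule) and O(notify_schedule) — notify_schedule is simultaneously obligatory and forbidden, violating the D-axiom.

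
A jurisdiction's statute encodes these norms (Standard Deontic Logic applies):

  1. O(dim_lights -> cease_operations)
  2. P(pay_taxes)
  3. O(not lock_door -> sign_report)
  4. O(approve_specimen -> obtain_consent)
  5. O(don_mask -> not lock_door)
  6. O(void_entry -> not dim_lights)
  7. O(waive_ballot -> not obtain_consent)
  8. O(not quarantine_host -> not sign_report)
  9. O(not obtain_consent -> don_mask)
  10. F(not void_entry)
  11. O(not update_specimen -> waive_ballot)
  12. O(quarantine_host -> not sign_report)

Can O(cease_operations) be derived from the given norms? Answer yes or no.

Premise 1 is O(dim_lights -> cease_operations), but O(dim_lights) is not derivable from the premises, so it does not yield O(cease_operations).
No other premise forces O(cease_operations). An ideal world satisfying every premise can still have cease_operations false, so O(cease_operations) is not derivable.

No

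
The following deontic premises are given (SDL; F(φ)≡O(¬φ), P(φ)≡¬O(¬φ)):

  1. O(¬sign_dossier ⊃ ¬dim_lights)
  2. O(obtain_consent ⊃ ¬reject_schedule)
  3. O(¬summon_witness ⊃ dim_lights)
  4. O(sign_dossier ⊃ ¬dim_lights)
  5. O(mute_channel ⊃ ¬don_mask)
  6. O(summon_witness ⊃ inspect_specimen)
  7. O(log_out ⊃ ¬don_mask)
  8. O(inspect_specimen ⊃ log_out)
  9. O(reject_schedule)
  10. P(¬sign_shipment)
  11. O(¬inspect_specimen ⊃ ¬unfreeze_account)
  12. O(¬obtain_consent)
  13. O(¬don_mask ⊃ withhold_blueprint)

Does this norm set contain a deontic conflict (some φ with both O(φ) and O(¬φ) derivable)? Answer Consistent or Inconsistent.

Premise 2 is O(obtain_consent ⊃ ¬reject_schedule), but O(obtain_consent) is not derivable from the premises, so it does not yield O(¬reject_schedule).
So O(¬reject_schedule) is not derivable, and the apparent clash with O(reject_schedule) does not arise.
A world satisfying every obligation exists (e.g. dim_lights=false, don_mask=false, inspect_specimen=true, log_out=true, mute_channel=false, obtain_consent=false, reject_schedule=true, sign_dossier=false, sign_shipment=false, summon_witness=true, unfreeze_account=false, withhold_blueprint=true); no atom is both obligatory and forbidden, so the set is consistent.

Consistent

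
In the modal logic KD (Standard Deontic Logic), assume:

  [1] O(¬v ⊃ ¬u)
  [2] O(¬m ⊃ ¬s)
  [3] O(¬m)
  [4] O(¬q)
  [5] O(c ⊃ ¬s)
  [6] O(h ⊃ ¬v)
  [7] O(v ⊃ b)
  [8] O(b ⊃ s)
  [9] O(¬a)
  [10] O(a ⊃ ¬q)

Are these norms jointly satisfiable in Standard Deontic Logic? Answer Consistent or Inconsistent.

Premise 10 is O(a ⊃ ¬q); even if O(¬q) held, inferring O(a) would be affirming the consequent — invalid.
So O(a) is not derivable, and the apparent clash with O(¬a) does not arise.
A world satisfying every obligation exists (e.g. a=false, b=false, c=false, h=false, m=false, q=false, s=false, u=false, v=false); no atom is both obligatory and forbidden, so the set is consistent.

Consistent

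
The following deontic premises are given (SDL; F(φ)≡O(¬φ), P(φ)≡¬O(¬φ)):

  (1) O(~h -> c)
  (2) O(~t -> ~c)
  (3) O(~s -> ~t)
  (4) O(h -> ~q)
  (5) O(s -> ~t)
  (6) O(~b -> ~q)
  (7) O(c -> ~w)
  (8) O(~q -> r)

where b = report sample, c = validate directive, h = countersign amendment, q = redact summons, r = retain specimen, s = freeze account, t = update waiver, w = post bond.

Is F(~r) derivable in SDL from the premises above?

Premises 3 and 5 cover both cases: O(~s -> ~t) and O(s -> ~t). Since ~s ∨ s is a tautology, O(~t) follows.
With premise 2, O(~t -> ~c), the K-axiom yields O(~c).
Premise 1 is O(~h -> c); contrapositively O(~c -> h). Since O(~c) holds, K gives O(h).
Premise 4 is O(h -> ~q); since O(h), deontic closure gives O(~q).
Applying K to premise 8 (O(~q -> r)) and O(~q) yields O(r).
Premises 6, 7 do not contribute to this derivation.
So O(r) holds, i.e. F(~r). The claim follows.

Yes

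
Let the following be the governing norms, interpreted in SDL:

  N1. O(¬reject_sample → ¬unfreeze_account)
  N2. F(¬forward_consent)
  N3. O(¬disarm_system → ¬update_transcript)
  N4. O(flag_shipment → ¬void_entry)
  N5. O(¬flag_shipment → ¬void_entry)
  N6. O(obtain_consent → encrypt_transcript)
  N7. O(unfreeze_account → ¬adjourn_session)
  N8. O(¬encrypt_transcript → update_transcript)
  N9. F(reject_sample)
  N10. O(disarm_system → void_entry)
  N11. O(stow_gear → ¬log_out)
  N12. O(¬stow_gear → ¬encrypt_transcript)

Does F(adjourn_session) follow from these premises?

No

Premise 7 is O(unfreeze_account → ¬adjourn_session), but O(unfreeze_account) is not derivable from the premises, so it does not yield O(¬adjourn_session).
No other premise forces O(¬adjourn_session). An ideal world satisfying every premise can still have adjourn_session true, so F(adjourn_session) is not derivable.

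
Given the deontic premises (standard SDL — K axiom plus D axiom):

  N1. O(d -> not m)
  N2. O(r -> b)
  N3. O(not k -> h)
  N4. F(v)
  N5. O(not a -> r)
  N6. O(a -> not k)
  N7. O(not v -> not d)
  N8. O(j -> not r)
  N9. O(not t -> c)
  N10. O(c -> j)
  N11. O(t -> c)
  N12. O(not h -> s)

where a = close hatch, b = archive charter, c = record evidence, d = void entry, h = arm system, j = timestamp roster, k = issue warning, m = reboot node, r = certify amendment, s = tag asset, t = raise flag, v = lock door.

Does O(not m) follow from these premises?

No

Premise 1 is O(d -> not m), but O(d) is not derivable from the premises, so it does not yield O(not m).
No other premise forces O(not m). An ideal world satisfying every premise can still have not m false, so O(not m) is not derivable.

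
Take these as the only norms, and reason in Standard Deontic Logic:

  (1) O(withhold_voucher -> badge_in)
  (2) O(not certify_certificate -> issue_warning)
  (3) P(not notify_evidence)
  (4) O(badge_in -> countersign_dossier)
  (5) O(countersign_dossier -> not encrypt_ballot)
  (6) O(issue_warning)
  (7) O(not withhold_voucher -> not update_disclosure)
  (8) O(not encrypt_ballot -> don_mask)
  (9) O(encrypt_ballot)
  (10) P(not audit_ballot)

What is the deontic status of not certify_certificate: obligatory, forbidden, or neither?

Premise 2 is O(not certify_certificate -> issue_warning); even if O(issue_warning) held, inferring O(not certify_certificate) would be affirming the consequent — invalid.
No premise or chain of K-axiom applications forces O(not certify_certificate), and none forces O(certify_certificate). So not certify_certificate is neither obligatory nor forbidden under these norms.

Neither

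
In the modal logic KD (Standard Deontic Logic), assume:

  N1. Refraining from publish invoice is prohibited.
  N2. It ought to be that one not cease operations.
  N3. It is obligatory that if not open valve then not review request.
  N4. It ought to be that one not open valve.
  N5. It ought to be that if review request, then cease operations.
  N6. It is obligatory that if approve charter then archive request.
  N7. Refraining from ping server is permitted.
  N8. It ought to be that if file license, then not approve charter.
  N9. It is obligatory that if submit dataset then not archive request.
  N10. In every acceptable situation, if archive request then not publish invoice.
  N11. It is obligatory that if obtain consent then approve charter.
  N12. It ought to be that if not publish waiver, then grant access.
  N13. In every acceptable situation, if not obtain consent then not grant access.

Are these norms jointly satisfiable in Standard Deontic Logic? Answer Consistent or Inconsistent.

Premise 5 is O(review_request → cease_operations), but O(review_request) is not derivable from the premises, so it does not yield O(cease_operations).
So O(cease_operations) is not derivable, and the apparent clash with O(¬cease_operations) does not arise.
A world satisfying every obligation exists (e.g. approve_charter=false, archive_request=false, cease_operations=false, file_license=false, grant_access=false, obtain_consent=false, open_valve=false, ping_server=false, publish_invoice=true, publish_waiver=true, review_request=false, submit_dataset=false); no atom is both obligatory and forbidden, so the set is consistent.

Consistent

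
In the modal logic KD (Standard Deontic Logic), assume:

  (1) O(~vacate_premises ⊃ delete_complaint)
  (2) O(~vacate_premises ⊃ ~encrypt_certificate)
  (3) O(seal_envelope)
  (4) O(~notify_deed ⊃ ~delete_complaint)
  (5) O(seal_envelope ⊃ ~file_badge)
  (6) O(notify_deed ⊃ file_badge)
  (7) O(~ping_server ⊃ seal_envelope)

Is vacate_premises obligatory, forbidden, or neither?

Obligatory

Premise 3 states O(seal_envelope) outright.
Applying K to premise 5 (O(seal_envelope ⊃ ~file_badge)) and O(seal_envelope) yields O(~file_badge).
Premise 6 is O(notify_deed ⊃ file_badge); contrapositively O(~file_badge ⊃ ~notify_deed). Since O(~file_badge) holds, K gives O(~notify_deed).
Premise 4 is O(~notify_deed ⊃ ~delete_complaint); since O(~notify_deed), deontic closure gives O(~delete_complaint).
Premise 1 is O(~vacate_premises ⊃ delete_complaint); contrapositively O(~delete_complaint ⊃ vacate_premises). Since O(~delete_complaint) holds, K gives O(vacate_premises).
Premises 2, 7 do not contribute to this derivation.
Hence vacate_premises is obligatory.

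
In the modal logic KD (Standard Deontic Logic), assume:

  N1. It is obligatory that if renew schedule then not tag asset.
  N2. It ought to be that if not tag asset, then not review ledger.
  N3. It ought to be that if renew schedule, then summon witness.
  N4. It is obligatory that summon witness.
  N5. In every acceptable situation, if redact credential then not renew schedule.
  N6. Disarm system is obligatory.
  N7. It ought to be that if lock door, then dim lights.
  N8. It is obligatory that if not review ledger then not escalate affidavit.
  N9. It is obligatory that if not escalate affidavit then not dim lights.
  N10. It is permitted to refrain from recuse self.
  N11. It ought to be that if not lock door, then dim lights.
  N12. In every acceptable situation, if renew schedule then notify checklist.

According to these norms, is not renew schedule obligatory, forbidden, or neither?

Obligatory

Premises 7 and 11 are O(lock_door → dim_lights) and O(¬lock_door → dim_lights); every ideal world satisfies lock_door or ¬lock_door, so in either case dim_lights holds — hence O(dim_lights).
Premise 9, O(¬escalate_affidavit → ¬dim_lights), contraposes to O(dim_lights → escalate_affidavit); with O(dim_lights) we get O(escalate_affidavit).
Premise 8, O(¬review_ledger → ¬escalate_affidavit), contraposes to O(escalate_affidavit → review_ledger); with O(escalate_affidavit) we get O(review_ledger).
The contrapositive of premise 2 (O(¬tag_asset → ¬review_ledger)) is O(review_ledger → tag_asset), and O(review_ledger) is already established, so O(tag_asset).
The contrapositive of premise 1 (O(renew_schedule → ¬tag_asset)) is O(tag_asset → ¬renew_schedule), and O(tag_asset) is already established, so O(¬renew_schedule).
Premises 3, 4, 5, 6, 10, 12 do not contribute to this derivation.
Hence ¬renew_schedule is obligatory.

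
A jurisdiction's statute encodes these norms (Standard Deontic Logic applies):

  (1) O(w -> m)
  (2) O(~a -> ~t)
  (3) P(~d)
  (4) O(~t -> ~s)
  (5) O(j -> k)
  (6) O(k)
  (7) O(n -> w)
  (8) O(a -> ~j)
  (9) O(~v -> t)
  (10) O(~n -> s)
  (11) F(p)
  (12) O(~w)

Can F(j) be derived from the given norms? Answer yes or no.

Yes

Premise 12 states O(~w) outright.
The contrapositive of premise 7 (O(n -> w)) is O(~w -> ~n), and O(~w) is already established, so O(~n).
Premise 10 is O(~n -> s); since O(~n), deontic closure gives O(s).
The contrapositive of premise 4 (O(~t -> ~s)) is O(s -> t), and O(s) is already established, so O(t).
The contrapositive of premise 2 (O(~a -> ~t)) is O(t -> a), and O(t) is already established, so O(a).
Applying K to premise 8 (O(a -> ~j)) and O(a) yields O(~j).
Premises 1, 3, 5, 6, 9, 11 do not contribute to this derivation.
So O(~j) holds, i.e. F(j). The claim follows.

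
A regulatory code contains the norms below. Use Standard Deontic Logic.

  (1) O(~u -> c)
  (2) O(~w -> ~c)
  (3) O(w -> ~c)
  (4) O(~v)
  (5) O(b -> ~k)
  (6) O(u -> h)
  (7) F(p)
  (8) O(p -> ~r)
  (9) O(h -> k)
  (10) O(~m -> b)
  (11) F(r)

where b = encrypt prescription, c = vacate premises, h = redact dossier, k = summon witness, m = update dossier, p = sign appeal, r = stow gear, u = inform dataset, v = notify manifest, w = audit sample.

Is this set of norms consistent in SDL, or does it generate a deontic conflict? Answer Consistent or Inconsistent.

Premise 8 is O(p -> ~r); even if O(~r) held, inferring O(p) would be affirming the consequent — invalid.
So O(p) is not derivable, and the apparent clash with O(~p) does not arise.
A world satisfying every obligation exists (e.g. b=false, c=false, h=true, k=true, m=true, p=false, r=false, u=true, v=false, w=false); no atom is both obligatory and forbidden, so the set is consistent.

Consistent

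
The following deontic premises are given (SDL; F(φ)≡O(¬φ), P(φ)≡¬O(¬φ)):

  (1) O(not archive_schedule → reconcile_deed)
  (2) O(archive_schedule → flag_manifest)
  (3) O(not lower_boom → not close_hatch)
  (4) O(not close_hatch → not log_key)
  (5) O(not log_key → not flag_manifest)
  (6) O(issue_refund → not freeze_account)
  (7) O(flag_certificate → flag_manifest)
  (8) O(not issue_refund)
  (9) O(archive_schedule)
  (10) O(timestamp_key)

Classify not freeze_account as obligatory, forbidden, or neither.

Neither

Premise 6 is O(issue_refund → not freeze_account), but O(issue_refund) is not derivable from the premises, so it does not yield O(not freeze_account).
No premise or chain of K-axiom applications forces O(not freeze_account), and none forces O(freeze_account). So not freeze_account is neither obligatory nor forbidden under these norms.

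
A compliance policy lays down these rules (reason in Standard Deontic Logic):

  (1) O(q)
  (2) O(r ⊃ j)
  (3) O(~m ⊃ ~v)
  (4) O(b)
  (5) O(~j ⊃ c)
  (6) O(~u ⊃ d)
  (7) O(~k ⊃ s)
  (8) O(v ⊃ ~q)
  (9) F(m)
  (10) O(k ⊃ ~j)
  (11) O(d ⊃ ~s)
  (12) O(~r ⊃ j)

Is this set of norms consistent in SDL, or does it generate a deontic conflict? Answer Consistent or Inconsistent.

Premise 8 is O(v ⊃ ~q), but O(v) is not derivable from the premises, so it does not yield O(~q).
So O(~q) is not derivable, and the apparent clash with O(q) does not arise.
A world satisfying every obligation exists (e.g. b=true, c=false, d=false, j=true, k=false, m=false, q=true, r=false, s=true, u=true, v=false); no atom is both obligatory and forbidden, so the set is consistent.

Consistent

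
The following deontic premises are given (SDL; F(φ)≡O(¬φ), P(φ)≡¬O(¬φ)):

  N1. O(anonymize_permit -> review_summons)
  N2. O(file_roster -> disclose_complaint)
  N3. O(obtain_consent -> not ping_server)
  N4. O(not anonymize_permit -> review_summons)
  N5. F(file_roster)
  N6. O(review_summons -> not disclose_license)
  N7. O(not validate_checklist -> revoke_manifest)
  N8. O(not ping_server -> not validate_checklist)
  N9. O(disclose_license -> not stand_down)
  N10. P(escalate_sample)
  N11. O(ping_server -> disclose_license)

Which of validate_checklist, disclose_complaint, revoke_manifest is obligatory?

revoke_manifest

Premises 4 and 1 are O(not anonymize_permit -> review_summons) and O(anonymize_permit -> review_summons); every ideal world satisfies not anonymize_permit or anonymize_permit, so in either case review_summons holds — hence O(review_summons).
Premise 6 is O(review_summons -> not disclose_license); since O(review_summons), deontic closure gives O(not disclose_license).
Premise 11, O(ping_server -> disclose_license), contraposes to O(not disclose_license -> not ping_server); with O(not disclose_license) we get O(not ping_server).
Premise 8 is O(not ping_server -> not validate_checklist); since O(not ping_server), deontic closure gives O(not validate_checklist).
From O(not validate_checklist) and premise 7, O(not validate_checklist -> revoke_manifest), we obtain O(revoke_manifest).
So O(revoke_manifest) holds — revoke_manifest is obligatory. None of the other listed options is made obligatory by any chain of premises.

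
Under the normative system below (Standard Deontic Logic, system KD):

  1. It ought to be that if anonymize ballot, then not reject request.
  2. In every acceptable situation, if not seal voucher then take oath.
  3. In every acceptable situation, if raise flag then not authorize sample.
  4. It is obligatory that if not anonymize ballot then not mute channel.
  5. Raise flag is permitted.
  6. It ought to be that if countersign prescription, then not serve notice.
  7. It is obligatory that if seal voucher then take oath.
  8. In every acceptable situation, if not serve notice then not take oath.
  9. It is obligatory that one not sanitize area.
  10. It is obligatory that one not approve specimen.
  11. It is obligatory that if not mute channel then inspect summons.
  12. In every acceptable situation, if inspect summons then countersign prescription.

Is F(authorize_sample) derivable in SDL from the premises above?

No

Premise 3 is O(raise_flag → ¬authorize_sample), but O(raise_flag) is not derivable from the premises (the permission P(raise_flag) asserts only ¬O(¬raise_flag), not O(raise_flag)), so it does not yield O(¬authorize_sample).
No other premise forces O(¬authorize_sample). An ideal world satisfying every premise can still have authorize_sample true, so F(authorize_sample) is not derivable.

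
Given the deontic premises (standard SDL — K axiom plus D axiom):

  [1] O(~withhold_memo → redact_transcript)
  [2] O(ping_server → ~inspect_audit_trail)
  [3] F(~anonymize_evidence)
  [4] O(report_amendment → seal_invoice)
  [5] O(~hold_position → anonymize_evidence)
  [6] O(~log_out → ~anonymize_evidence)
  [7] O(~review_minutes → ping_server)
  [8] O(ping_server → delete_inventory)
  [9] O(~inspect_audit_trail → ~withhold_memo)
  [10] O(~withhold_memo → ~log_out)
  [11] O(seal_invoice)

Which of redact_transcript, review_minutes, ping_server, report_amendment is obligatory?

review_minutes

Premise 3, F(~anonymize_evidence), is equivalent to O(anonymize_evidence).
Premise 6, O(~log_out → ~anonymize_evidence), contraposes to O(anonymize_evidence → log_out); with O(anonymize_evidence) we get O(log_out).
Premise 10, O(~withhold_memo → ~log_out), contraposes to O(log_out → withhold_memo); with O(log_out) we get O(withhold_memo).
The contrapositive of premise 9 (O(~inspect_audit_trail → ~withhold_memo)) is O(withhold_memo → inspect_audit_trail), and O(withhold_memo) is already established, so O(inspect_audit_trail).
Premise 2 is O(ping_server → ~inspect_audit_trail); contrapositively O(inspect_audit_trail → ~ping_server). Since O(inspect_audit_trail) holds, K gives O(~ping_server).
Premise 7, O(~review_minutes → ping_server), contraposes to O(~ping_server → review_minutes); with O(~ping_server) we get O(review_minutes).
So O(review_minutes) holds — review_minutes is obligatory. None of the other listed options is made obligatory by any chain of premises.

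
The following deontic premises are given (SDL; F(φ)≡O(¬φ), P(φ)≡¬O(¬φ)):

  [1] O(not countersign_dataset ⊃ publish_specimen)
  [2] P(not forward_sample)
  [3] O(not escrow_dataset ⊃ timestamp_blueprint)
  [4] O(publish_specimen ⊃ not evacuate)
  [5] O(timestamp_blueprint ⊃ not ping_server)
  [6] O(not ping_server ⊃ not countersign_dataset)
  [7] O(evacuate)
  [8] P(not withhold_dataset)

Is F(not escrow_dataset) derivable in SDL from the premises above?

From premise 7 we have O(evacuate).
Premise 4 is O(publish_specimen ⊃ not evacuate); contrapositively O(evacuate ⊃ not publish_specimen). Since O(evacuate) holds, K gives O(not publish_specimen).
The contrapositive of premise 1 (O(not countersign_dataset ⊃ publish_specimen)) is O(not publish_specimen ⊃ countersign_dataset), and O(not publish_specimen) is already established, so O(countersign_dataset).
The contrapositive of premise 6 (O(not ping_server ⊃ not countersign_dataset)) is O(countersign_dataset ⊃ ping_server), and O(countersign_dataset) is already established, so O(ping_server).
Premise 5 is O(timestamp_blueprint ⊃ not ping_server); contrapositively O(ping_server ⊃ not timestamp_blueprint). Since O(ping_server) holds, K gives O(not timestamp_blueprint).
Premise 3 is O(not escrow_dataset ⊃ timestamp_blueprint); contrapositively O(not timestamp_blueprint ⊃ escrow_dataset). Since O(not timestamp_blueprint) holds, K gives O(escrow_dataset).
Premises 2, 8 do not contribute to this derivation.
So O(escrow_dataset) holds, i.e. F(not escrow_dataset). The claim follows.

Yes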